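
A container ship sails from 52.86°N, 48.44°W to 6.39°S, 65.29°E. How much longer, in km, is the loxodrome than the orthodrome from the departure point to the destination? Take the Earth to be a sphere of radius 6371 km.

Great circle: cos σ = sin φ₁ sin φ₂ + cos φ₁ cos φ₂ cos Δλ,  σ = 1.9073 rad → d_gc = 12151.4 km
Rhumb line: Δψ = -1.2025, q = Δφ/Δψ = 0.8599, d_rh = R√(Δφ²+q²Δλ²) = 12715.0 km
Excess = 12715.0 − 12151.4 = 563.6 ≈ 564 km

564 km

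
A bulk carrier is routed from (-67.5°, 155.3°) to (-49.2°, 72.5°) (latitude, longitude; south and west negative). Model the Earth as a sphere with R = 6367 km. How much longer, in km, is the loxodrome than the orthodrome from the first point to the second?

Great circle: cos σ = sin φ₁ sin φ₂ + cos φ₁ cos φ₂ cos Δλ,  σ = 0.7514 rad → d_gc = 4784.4 km
Rhumb line: Δψ = +0.6258, q = Δφ/Δψ = 0.5104, d_rh = R√(Δφ²+q²Δλ²) = 5117.8 km
Excess = 5117.8 − 4784.4 = 333.4 ≈ 333 km

333 km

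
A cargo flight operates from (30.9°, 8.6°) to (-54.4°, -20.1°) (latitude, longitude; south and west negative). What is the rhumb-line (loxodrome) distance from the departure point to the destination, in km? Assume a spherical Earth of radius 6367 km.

9880 km

Δψ = ln[tan(π/4+φ₂/2)/tan(π/4+φ₁/2)] = -1.7036;  Δφ = -1.4888 rad,  Δλ = -0.5009 rad
q = Δφ/Δψ = 0.8739
d = R·√(Δφ² + q²Δλ²) = 6367·1.55178 = 9880 km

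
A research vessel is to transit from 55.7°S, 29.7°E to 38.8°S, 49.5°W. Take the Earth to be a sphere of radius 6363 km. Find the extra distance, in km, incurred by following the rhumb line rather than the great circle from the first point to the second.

288 km

Great circle: cos σ = sin φ₁ sin φ₂ + cos φ₁ cos φ₂ cos Δλ,  σ = 0.9274 rad → d_gc = 5900.9 km
Rhumb line: Δψ = +0.4399, q = Δφ/Δψ = 0.6705, d_rh = R√(Δφ²+q²Δλ²) = 6188.8 km
Excess = 6188.8 − 5900.9 = 287.9 ≈ 288 km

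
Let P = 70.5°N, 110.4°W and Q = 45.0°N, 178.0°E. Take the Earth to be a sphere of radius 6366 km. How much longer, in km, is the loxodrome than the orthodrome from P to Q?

235 km

Great circle: cos σ = sin φ₁ sin φ₂ + cos φ₁ cos φ₂ cos Δλ,  σ = 0.7362 rad → d_gc = 4686.4 km
Rhumb line: Δψ = -0.8799, q = Δφ/Δψ = 0.5058, d_rh = R√(Δφ²+q²Δλ²) = 4921.4 km
Excess = 4921.4 − 4686.4 = 235.0 ≈ 235 km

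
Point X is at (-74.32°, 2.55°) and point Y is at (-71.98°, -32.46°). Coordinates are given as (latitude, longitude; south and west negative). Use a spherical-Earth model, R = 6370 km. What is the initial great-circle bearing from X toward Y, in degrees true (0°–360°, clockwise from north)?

θ = atan2( sin Δλ·cos φ₂ ,  cos φ₁ sin φ₂ − sin φ₁ cos φ₂ cos Δλ )
  = atan2(-0.1775, -0.0131) = 265.79°

265.8°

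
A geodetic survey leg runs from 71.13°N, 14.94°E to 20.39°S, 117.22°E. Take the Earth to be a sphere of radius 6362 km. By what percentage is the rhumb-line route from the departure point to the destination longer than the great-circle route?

4.9%

Great circle: σ = 1.9760 rad → d_gc = Rσ = 12571.0 km
Rhumb: Δφ = -1.5973, Δλ = +1.7851, Δψ = -2.1583, q = Δφ/Δψ = 0.7401 → d_rh = R√(Δφ²+q²Δλ²) = 13187.6 km
Excess = (13187.6 − 12571.0) / 12571.0 = 616.6 / 12571.0 = 4.90% ≈ 4.9%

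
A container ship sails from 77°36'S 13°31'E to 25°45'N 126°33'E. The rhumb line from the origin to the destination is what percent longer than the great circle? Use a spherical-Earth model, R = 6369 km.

6.9%

Great circle: σ = 2.0944 rad → d_gc = Rσ = 13339.1 km
Rhumb: Δφ = +1.8038, Δλ = +1.9728, Δψ = +2.6851, q = Δφ/Δψ = 0.6718 → d_rh = R√(Δφ²+q²Δλ²) = 14255.8 km
Excess = (14255.8 − 13339.1) / 13339.1 = 916.7 / 13339.1 = 6.87% ≈ 6.9%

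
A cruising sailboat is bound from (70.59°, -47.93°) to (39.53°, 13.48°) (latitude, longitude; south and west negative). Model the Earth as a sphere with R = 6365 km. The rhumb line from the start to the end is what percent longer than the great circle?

Great circle: σ = 0.7627 rad → d_gc = Rσ = 4854.6 km
Rhumb: Δφ = -0.5421, Δλ = +1.0718, Δψ = -1.0137, q = Δφ/Δψ = 0.5348 → d_rh = R√(Δφ²+q²Δλ²) = 5021.4 km
Excess = (5021.4 − 4854.6) / 4854.6 = 166.8 / 4854.6 = 3.44% ≈ 3.4%

3.4%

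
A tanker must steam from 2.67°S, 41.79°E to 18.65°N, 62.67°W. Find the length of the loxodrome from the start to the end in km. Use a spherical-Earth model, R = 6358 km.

11653 km

Rhumb course C = atan2(Δλ, Δψ) with Δψ = ln[tan(π/4+φ₂/2)/tan(π/4+φ₁/2)] = +0.3780, Δλ = -1.8232 → C = 281.71°
d = R·|Δφ| / |cos C| = 6358·0.37210 / 0.20303 = 11653 km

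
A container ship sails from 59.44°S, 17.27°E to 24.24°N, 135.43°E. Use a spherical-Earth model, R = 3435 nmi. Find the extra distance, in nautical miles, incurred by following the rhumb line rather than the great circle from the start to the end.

307 nmi

Great circle: cos σ = sin φ₁ sin φ₂ + cos φ₁ cos φ₂ cos Δλ,  σ = 2.1801 rad → d_gc = 7488.8 nmi
Rhumb line: Δψ = +1.7339, q = Δφ/Δψ = 0.8423, d_rh = R√(Δφ²+q²Δλ²) = 7795.8 nmi
Excess = 7795.8 − 7488.8 = 307.0 ≈ 307 nmi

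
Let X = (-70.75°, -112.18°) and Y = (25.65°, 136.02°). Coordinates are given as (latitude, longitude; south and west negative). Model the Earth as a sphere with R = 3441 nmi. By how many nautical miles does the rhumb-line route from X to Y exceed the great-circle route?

Great circle: cos σ = sin φ₁ sin φ₂ + cos φ₁ cos φ₂ cos Δλ,  σ = 2.1165 rad → d_gc = 7283.0 nmi
Rhumb line: Δψ = +2.2378, q = Δφ/Δψ = 0.7518, d_rh = R√(Δφ²+q²Δλ²) = 7681.3 nmi
Excess = 7681.3 − 7283.0 = 398.3 ≈ 398 nmi

398 nmi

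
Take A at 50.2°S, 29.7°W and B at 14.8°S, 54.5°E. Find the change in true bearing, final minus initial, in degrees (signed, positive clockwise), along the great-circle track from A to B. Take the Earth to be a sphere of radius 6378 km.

At departure: θ₁ = atan2(sin Δλ cos φ₂, cos φ₁ sin φ₂ − sin φ₁ cos φ₂ cos Δλ) = 95.25°
At arrival: θ₂ = atan2(sin Δλ cos φ₁, −cos φ₂ sin φ₁ + sin φ₂ cos φ₁ cos Δλ) = 41.25°
Δθ = θ₂ − θ₁ = -54.0°

-54.0°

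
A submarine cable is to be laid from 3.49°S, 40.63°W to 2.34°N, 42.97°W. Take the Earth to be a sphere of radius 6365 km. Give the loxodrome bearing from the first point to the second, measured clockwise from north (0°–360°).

338.1°

Meridional parts: M(φ₁)=-0.0609, M(φ₂)=+0.0409 → ΔM = +0.1018;  Δλ = -0.0408 rad
tan C = Δλ / ΔM = -0.4012 → C = 338.14°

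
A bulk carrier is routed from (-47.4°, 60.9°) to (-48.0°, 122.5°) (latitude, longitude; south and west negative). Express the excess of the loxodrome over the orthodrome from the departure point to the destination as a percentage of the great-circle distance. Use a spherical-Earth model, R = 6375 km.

Great circle: σ = 0.7037 rad → d_gc = Rσ = 4486.2 km
Rhumb: Δφ = -0.0105, Δλ = +1.0751, Δψ = -0.0156, q = Δφ/Δψ = 0.6730 → d_rh = R√(Δφ²+q²Δλ²) = 4613.2 km
Excess = (4613.2 − 4486.2) / 4486.2 = 127.0 / 4486.2 = 2.83% ≈ 2.8%

2.8%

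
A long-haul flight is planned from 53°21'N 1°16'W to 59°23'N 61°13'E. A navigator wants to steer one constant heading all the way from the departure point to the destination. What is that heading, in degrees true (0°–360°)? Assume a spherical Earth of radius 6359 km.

80.1°

Meridional parts: M(φ₁)=+1.1050, M(φ₂)=+1.2956 → ΔM = +0.1906;  Δλ = +1.0905 rad
tan C = Δλ / ΔM = +5.7215 → C = 80.09°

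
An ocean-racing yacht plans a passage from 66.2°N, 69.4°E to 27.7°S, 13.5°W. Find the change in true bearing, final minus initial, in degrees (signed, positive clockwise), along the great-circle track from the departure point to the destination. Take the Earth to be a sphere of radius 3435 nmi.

Initial bearing θ₁ = atan2(sin Δλ cos φ₂, cos φ₁ sin φ₂ − sin φ₁ cos φ₂ cos Δλ) = 251.87°
Final bearing θ₂ = (initial bearing from the destination back to the start) + 180° = 205.67°
Δθ = θ₂ − θ₁ = -46.2°

-46.2°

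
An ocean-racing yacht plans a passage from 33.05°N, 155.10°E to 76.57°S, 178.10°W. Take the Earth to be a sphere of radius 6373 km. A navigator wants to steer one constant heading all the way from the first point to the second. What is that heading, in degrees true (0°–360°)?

Meridional parts: M(φ₁)=+0.6118, M(φ₂)=-2.1393 → ΔM = -2.7511;  Δλ = +0.4677 rad
tan C = Δλ / ΔM = -0.1700 → C = 170.35°

170.4°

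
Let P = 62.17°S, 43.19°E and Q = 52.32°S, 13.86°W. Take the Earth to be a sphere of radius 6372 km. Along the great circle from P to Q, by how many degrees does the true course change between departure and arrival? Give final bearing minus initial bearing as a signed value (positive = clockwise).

At departure: θ₁ = atan2(sin Δλ cos φ₂, cos φ₁ sin φ₂ − sin φ₁ cos φ₂ cos Δλ) = 261.63°
At arrival: θ₂ = atan2(sin Δλ cos φ₁, −cos φ₂ sin φ₁ + sin φ₂ cos φ₁ cos Δλ) = 310.92°
Δθ = θ₂ − θ₁ = +49.3°

+49.3°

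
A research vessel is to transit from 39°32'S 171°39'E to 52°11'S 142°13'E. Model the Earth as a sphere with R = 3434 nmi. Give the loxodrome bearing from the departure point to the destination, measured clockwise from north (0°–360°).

Meridional parts: M(φ₁)=-0.7523, M(φ₂)=-1.0714 → ΔM = -0.3191;  Δλ = -0.5137 rad
tan C = Δλ / ΔM = +1.6101 → C = 238.16°

238.2°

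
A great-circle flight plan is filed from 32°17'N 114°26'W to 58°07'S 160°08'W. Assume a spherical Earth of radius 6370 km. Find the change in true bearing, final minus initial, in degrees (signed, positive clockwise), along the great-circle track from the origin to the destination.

+15.2°

Initial bearing θ₁ = atan2(sin Δλ cos φ₂, cos φ₁ sin φ₂ − sin φ₁ cos φ₂ cos Δλ) = 202.45°
Final bearing θ₂ = (initial bearing from the destination back to the start) + 180° = 217.68°
Δθ = θ₂ − θ₁ = +15.2°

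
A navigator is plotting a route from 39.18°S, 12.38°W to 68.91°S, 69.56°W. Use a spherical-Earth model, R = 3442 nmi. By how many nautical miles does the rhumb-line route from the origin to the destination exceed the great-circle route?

Great circle: cos σ = sin φ₁ sin φ₂ + cos φ₁ cos φ₂ cos Δλ,  σ = 0.7368 rad → d_gc = 2536.1 nmi
Rhumb line: Δψ = -0.9369, q = Δφ/Δψ = 0.5539, d_rh = R√(Δφ²+q²Δλ²) = 2609.5 nmi
Excess = 2609.5 − 2536.1 = 73.4 ≈ 73 nmi

73 nmi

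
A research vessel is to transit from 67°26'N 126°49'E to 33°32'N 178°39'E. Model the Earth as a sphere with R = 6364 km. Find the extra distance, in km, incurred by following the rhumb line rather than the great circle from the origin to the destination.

Great circle: cos σ = sin φ₁ sin φ₂ + cos φ₁ cos φ₂ cos Δλ,  σ = 0.7844 rad → d_gc = 4992.0 km
Rhumb line: Δψ = -0.9900, q = Δφ/Δψ = 0.5976, d_rh = R√(Δφ²+q²Δλ²) = 5100.7 km
Excess = 5100.7 − 4992.0 = 108.7 ≈ 109 km

109 km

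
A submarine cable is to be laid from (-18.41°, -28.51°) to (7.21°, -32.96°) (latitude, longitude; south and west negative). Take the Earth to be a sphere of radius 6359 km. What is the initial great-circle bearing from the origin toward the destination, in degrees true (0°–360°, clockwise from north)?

349.9°

θ = atan2( sin Δλ·cos φ₂ ,  cos φ₁ sin φ₂ − sin φ₁ cos φ₂ cos Δλ )
  = atan2(-0.0770, +0.4315) = 349.88°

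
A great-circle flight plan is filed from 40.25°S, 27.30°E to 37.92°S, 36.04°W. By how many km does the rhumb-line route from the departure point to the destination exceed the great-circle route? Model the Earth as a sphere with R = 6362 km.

Great circle: cos σ = sin φ₁ sin φ₂ + cos φ₁ cos φ₂ cos Δλ,  σ = 0.8403 rad → d_gc = 5346.00 km
Rhumb line: Δψ = +0.0524, q = Δφ/Δψ = 0.7761, d_rh = R√(Δφ²+q²Δλ²) = 5464.46 km
Excess = 5464.46 − 5346.00 = 118.46 ≈ 118 km

118 km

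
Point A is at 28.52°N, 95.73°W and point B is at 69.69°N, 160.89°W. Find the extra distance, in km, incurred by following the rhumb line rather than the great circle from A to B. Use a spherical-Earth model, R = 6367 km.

209 km

Great circle: cos σ = sin φ₁ sin φ₂ + cos φ₁ cos φ₂ cos Δλ,  σ = 0.9571 rad → d_gc = 6093.8 km
Rhumb line: Δψ = +1.2000, q = Δφ/Δψ = 0.5988, d_rh = R√(Δφ²+q²Δλ²) = 6303.1 km
Excess = 6303.1 − 6093.8 = 209.3 ≈ 209 km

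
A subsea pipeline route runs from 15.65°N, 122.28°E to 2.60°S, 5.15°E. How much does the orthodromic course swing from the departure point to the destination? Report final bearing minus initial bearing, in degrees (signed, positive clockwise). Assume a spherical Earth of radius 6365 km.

Initial bearing θ₁ = atan2(sin Δλ cos φ₂, cos φ₁ sin φ₂ − sin φ₁ cos φ₂ cos Δλ) = 275.09°
Final bearing θ₂ = (initial bearing from the destination back to the start) + 180° = 253.76°
Δθ = θ₂ − θ₁ = -21.3°

-21.3°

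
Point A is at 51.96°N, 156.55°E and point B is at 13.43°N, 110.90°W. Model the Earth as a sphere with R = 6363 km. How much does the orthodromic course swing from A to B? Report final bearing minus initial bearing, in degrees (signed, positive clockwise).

At departure: θ₁ = atan2(sin Δλ cos φ₂, cos φ₁ sin φ₂ − sin φ₁ cos φ₂ cos Δλ) = 79.66°
At arrival: θ₂ = atan2(sin Δλ cos φ₁, −cos φ₂ sin φ₁ + sin φ₂ cos φ₁ cos Δλ) = 141.45°
Δθ = θ₂ − θ₁ = +61.8°

+61.8°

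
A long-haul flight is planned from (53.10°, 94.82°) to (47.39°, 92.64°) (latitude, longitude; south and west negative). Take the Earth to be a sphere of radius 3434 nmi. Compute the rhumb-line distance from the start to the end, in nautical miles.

352 nmi

Rhumb course C = atan2(Δλ, Δψ) with Δψ = ln[tan(π/4+φ₂/2)/tan(π/4+φ₁/2)] = -0.1561, Δλ = -0.0380 → C = 193.70°
d = R·|Δφ| / |cos C| = 3434·0.09966 / 0.97155 = 352 nmi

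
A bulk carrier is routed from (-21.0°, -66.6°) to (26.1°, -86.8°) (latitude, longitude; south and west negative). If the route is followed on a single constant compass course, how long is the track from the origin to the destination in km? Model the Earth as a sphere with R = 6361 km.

Rhumb course C = atan2(Δλ, Δψ) with Δψ = ln[tan(π/4+φ₂/2)/tan(π/4+φ₁/2)] = +0.8472, Δλ = -0.3526 → C = 337.40°
d = R·|Δφ| / |cos C| = 6361·0.82205 / 0.92324 = 5664 km

5664 km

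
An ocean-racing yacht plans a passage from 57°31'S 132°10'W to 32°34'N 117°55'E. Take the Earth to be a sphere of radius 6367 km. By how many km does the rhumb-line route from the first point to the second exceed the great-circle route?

318 km

Great circle: cos σ = sin φ₁ sin φ₂ + cos φ₁ cos φ₂ cos Δλ,  σ = 2.2246 rad → d_gc = 14164.3 km
Rhumb line: Δψ = +1.8351, q = Δφ/Δψ = 0.8568, d_rh = R√(Δφ²+q²Δλ²) = 14482.0 km
Excess = 14482.0 − 14164.3 = 317.7 ≈ 318 km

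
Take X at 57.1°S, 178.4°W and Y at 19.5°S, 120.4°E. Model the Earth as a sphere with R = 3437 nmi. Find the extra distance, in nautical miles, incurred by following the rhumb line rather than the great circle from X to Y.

Great circle: cos σ = sin φ₁ sin φ₂ + cos φ₁ cos φ₂ cos Δλ,  σ = 1.0158 rad → d_gc = 3491.3 nmi
Rhumb line: Δψ = +0.8728, q = Δφ/Δψ = 0.7519, d_rh = R√(Δφ²+q²Δλ²) = 3564.7 nmi
Excess = 3564.7 − 3491.3 = 73.4 ≈ 73 nmi

73 nmi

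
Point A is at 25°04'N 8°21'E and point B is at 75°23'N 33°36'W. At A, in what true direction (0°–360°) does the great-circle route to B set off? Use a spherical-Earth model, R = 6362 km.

N = sin Δλ·cos φ₂ = -0.1687;  D = cos φ₁ sin φ₂ − sin φ₁ cos φ₂ cos Δλ = +0.7970
initial course = atan2(N, D) = 348.05°

348.0°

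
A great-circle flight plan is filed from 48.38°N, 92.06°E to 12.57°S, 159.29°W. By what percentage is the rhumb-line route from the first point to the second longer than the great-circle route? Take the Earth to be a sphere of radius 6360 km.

Great circle: σ = 1.9498 rad → d_gc = Rσ = 12400.8 km
Rhumb: Δφ = -1.0638, Δλ = +1.8963, Δψ = -1.1886, q = Δφ/Δψ = 0.8950 → d_rh = R√(Δφ²+q²Δλ²) = 12739.1 km
Excess = (12739.1 − 12400.8) / 12400.8 = 338.3 / 12400.8 = 2.73% ≈ 2.7%

2.7%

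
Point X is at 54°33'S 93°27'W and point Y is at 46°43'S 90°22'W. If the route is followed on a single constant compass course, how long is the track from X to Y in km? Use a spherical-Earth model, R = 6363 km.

Δψ = ln[tan(π/4+φ₂/2)/tan(π/4+φ₁/2)] = +0.2162;  Δφ = +0.1367 rad,  Δλ = +0.0538 rad
q = Δφ/Δψ = 0.6323
d = R·√(Δφ² + q²Δλ²) = 6363·0.14089 = 896 km

896 km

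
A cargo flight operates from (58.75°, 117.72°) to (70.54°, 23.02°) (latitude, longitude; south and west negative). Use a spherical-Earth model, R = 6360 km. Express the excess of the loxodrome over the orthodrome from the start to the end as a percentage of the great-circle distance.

10.4%

Great circle: σ = 0.6569 rad → d_gc = Rσ = 4177.6 km
Rhumb: Δφ = +0.2058, Δλ = -1.6528, Δψ = +0.4892, q = Δφ/Δψ = 0.4206 → d_rh = R√(Δφ²+q²Δλ²) = 4611.2 km
Excess = (4611.2 − 4177.6) / 4177.6 = 433.6 / 4177.6 = 10.38% ≈ 10.4%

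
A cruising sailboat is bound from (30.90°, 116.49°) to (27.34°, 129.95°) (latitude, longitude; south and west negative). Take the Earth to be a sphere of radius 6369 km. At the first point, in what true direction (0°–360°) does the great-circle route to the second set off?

103.5°

θ = atan2( sin Δλ·cos φ₂ ,  cos φ₁ sin φ₂ − sin φ₁ cos φ₂ cos Δλ )
  = atan2(+0.2068, -0.0496) = 103.48°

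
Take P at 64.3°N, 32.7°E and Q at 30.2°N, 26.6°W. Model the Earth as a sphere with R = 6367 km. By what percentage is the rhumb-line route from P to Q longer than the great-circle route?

Great circle: σ = 0.8703 rad → d_gc = Rσ = 5541.08 km
Rhumb: Δφ = -0.5952, Δλ = -1.0350, Δψ = -0.9246, q = Δφ/Δψ = 0.6437 → d_rh = R√(Δφ²+q²Δλ²) = 5687.94 km
Excess = (5687.94 − 5541.08) / 5541.08 = 146.86 / 5541.08 = 2.6504% ≈ 2.7%

2.7%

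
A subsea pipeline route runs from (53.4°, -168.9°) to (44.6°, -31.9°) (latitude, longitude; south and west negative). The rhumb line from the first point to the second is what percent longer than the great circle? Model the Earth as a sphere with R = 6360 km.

19.5%

Great circle: σ = 1.3148 rad → d_gc = Rσ = 8362.1 km
Rhumb: Δφ = -0.1536, Δλ = +2.3911, Δψ = -0.2350, q = Δφ/Δψ = 0.6537 → d_rh = R√(Δφ²+q²Δλ²) = 9989.0 km
Excess = (9989.0 − 8362.1) / 8362.1 = 1626.9 / 8362.1 = 19.46% ≈ 19.5%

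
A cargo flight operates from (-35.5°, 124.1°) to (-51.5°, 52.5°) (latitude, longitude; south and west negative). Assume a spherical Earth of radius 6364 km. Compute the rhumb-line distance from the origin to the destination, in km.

Rhumb course C = atan2(Δλ, Δψ) with Δψ = ln[tan(π/4+φ₂/2)/tan(π/4+φ₁/2)] = -0.3885, Δλ = -1.2497 → C = 252.73°
d = R·|Δφ| / |cos C| = 6364·0.27925 / 0.29690 = 5986 km

5986 km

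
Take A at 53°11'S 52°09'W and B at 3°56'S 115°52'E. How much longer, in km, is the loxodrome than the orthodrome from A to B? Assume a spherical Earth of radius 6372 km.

2939 km

Great circle: cos σ = sin φ₁ sin φ₂ + cos φ₁ cos φ₂ cos Δλ,  σ = 2.1293 rad → d_gc = 13567.8 km
Rhumb line: Δψ = +1.0315, q = Δφ/Δψ = 0.8334, d_rh = R√(Δφ²+q²Δλ²) = 16506.9 km
Excess = 16506.9 − 13567.8 = 2939.1 ≈ 2939 km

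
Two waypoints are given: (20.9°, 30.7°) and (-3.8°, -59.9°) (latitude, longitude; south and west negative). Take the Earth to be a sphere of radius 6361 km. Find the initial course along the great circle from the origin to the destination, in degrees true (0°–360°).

266.7°

N = sin Δλ·cos φ₂ = -0.9977;  D = cos φ₁ sin φ₂ − sin φ₁ cos φ₂ cos Δλ = -0.0582
initial course = atan2(N, D) = 266.66°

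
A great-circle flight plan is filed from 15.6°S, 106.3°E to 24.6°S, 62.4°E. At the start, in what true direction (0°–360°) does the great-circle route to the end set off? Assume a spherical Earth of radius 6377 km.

250.4°

θ = atan2( sin Δλ·cos φ₂ ,  cos φ₁ sin φ₂ − sin φ₁ cos φ₂ cos Δλ )
  = atan2(-0.6305, -0.2248) = 250.38°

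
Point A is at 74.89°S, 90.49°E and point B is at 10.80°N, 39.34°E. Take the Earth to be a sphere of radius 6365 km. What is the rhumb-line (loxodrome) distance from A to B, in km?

10267 km

Δψ = ln[tan(π/4+φ₂/2)/tan(π/4+φ₁/2)] = +2.2098;  Δφ = +1.4956 rad,  Δλ = -0.8927 rad
q = Δφ/Δψ = 0.6768
d = R·√(Δφ² + q²Δλ²) = 6365·1.61300 = 10267 km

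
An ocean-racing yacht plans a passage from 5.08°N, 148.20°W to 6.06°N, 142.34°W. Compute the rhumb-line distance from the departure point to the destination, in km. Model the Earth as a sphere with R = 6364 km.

Δψ = ln[tan(π/4+φ₂/2)/tan(π/4+φ₁/2)] = +0.0172;  Δφ = +0.0171 rad,  Δλ = +0.1023 rad
q = Δφ/Δψ = 0.9953
d = R·√(Δφ² + q²Δλ²) = 6364·0.10322 = 657 km

657 km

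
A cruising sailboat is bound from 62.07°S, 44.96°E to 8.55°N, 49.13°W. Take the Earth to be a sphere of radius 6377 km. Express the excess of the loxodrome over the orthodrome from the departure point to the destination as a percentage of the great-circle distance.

3.7%

Great circle: σ = 1.7359 rad → d_gc = Rσ = 11070.1 km
Rhumb: Δφ = +1.2326, Δλ = -1.6422, Δψ = +1.5414, q = Δφ/Δψ = 0.7996 → d_rh = R√(Δφ²+q²Δλ²) = 11484.9 km
Excess = (11484.9 − 11070.1) / 11070.1 = 414.8 / 11070.1 = 3.747% ≈ 3.7%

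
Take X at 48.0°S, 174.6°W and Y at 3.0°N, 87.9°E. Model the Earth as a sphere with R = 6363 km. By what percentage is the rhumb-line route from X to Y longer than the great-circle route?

2.8%

Great circle: σ = 1.6972 rad → d_gc = Rσ = 10799.6 km
Rhumb: Δφ = +0.8901, Δλ = -1.7017, Δψ = +1.0099, q = Δφ/Δψ = 0.8814 → d_rh = R√(Δφ²+q²Δλ²) = 11098.1 km
Excess = (11098.1 − 10799.6) / 10799.6 = 298.5 / 10799.6 = 2.76% ≈ 2.8%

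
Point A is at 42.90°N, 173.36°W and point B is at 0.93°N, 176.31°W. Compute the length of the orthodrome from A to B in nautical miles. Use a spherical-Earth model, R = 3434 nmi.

2520 nmi

cos σ = sin φ₁ sin φ₂ + cos φ₁ cos φ₂ cos Δλ
      = sin(42.90°)sin(0.93°) + cos(42.90°)cos(0.93°)cos(-2.95°) = 0.7425
σ = 42.053° → d = Rσ = 3434·0.73396 = 2520 nmi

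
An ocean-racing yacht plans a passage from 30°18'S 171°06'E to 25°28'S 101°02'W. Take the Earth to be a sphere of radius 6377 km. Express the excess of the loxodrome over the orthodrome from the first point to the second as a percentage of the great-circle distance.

2.7%

Great circle: σ = 1.3223 rad → d_gc = Rσ = 8432.2 km
Rhumb: Δφ = +0.0844, Δλ = +1.5336, Δψ = +0.0955, q = Δφ/Δψ = 0.8835 → d_rh = R√(Δφ²+q²Δλ²) = 8656.9 km
Excess = (8656.9 − 8432.2) / 8432.2 = 224.7 / 8432.2 = 2.66% ≈ 2.7%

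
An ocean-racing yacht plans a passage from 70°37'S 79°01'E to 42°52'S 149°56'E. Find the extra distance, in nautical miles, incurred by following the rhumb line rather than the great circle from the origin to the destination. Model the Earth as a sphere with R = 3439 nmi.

127 nmi

Great circle: cos σ = sin φ₁ sin φ₂ + cos φ₁ cos φ₂ cos Δλ,  σ = 0.7652 rad → d_gc = 2631.4 nmi
Rhumb line: Δψ = +0.9377, q = Δφ/Δψ = 0.5165, d_rh = R√(Δφ²+q²Δλ²) = 2758.2 nmi
Excess = 2758.2 − 2631.4 = 126.8 ≈ 127 nmi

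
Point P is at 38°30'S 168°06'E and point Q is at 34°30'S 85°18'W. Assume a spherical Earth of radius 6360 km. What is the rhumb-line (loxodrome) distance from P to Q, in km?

9518 km

Δψ = ln[tan(π/4+φ₂/2)/tan(π/4+φ₁/2)] = +0.0869;  Δφ = +0.0698 rad,  Δλ = +1.8605 rad
q = Δφ/Δψ = 0.8035
d = R·√(Δφ² + q²Δλ²) = 6360·1.49659 = 9518 km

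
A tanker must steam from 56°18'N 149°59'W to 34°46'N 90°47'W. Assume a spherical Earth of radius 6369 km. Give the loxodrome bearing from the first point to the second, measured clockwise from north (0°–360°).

117.9°

Δψ = ln[tan(π/4+φ₂/2)/tan(π/4+φ₁/2)] = -0.5466
Δλ = +1.0332 rad (taken the short way round)
course = atan2(Δλ, Δψ) = 117.88°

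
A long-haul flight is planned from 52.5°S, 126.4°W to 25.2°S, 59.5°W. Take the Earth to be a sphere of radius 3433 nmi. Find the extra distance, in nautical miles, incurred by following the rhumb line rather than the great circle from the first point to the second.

86 nmi

Great circle: cos σ = sin φ₁ sin φ₂ + cos φ₁ cos φ₂ cos Δλ,  σ = 0.9838 rad → d_gc = 3377.2 nmi
Rhumb line: Δψ = +0.6257, q = Δφ/Δψ = 0.7615, d_rh = R√(Δφ²+q²Δλ²) = 3463.2 nmi
Excess = 3463.2 − 3377.2 = 86.0 ≈ 86 nmi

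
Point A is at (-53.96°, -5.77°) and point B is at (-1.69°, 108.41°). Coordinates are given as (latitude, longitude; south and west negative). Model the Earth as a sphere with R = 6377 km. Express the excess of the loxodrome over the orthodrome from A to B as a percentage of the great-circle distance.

6.0%

Great circle: σ = 1.7896 rad → d_gc = Rσ = 11412.1 km
Rhumb: Δφ = +0.9123, Δλ = +1.9928, Δψ = +1.0935, q = Δφ/Δψ = 0.8343 → d_rh = R√(Δφ²+q²Δλ²) = 12093.5 km
Excess = (12093.5 − 11412.1) / 11412.1 = 681.4 / 11412.1 = 5.97% ≈ 6.0%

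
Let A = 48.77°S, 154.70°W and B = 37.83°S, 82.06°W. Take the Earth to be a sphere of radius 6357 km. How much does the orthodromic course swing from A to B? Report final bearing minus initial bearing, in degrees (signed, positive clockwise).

Initial bearing θ₁ = atan2(sin Δλ cos φ₂, cos φ₁ sin φ₂ − sin φ₁ cos φ₂ cos Δλ) = 106.76°
Final bearing θ₂ = (initial bearing from the destination back to the start) + 180° = 53.04°
Δθ = θ₂ − θ₁ = -53.7°

-53.7°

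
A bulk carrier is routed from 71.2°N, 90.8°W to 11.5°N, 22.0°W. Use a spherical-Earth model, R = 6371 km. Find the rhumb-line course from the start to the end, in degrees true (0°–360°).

143.1°

Meridional parts: M(φ₁)=+1.7985, M(φ₂)=+0.2021 → ΔM = -1.5964;  Δλ = +1.2008 rad
tan C = Δλ / ΔM = -0.7522 → C = 143.05°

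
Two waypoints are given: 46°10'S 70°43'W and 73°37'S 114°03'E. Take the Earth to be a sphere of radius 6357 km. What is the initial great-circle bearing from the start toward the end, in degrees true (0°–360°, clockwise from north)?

181.5°

θ = atan2( sin Δλ·cos φ₂ ,  cos φ₁ sin φ₂ − sin φ₁ cos φ₂ cos Δλ )
  = atan2(-0.0234, -0.8672) = 181.55°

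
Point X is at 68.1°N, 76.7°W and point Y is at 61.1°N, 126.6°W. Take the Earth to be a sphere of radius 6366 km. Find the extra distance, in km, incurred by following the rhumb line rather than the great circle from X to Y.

Great circle: cos σ = sin φ₁ sin φ₂ + cos φ₁ cos φ₂ cos Δλ,  σ = 0.3807 rad → d_gc = 2423.7 km
Rhumb line: Δψ = -0.2866, q = Δφ/Δψ = 0.4263, d_rh = R√(Δφ²+q²Δλ²) = 2488.1 km
Excess = 2488.1 − 2423.7 = 64.4 ≈ 64 km

64 km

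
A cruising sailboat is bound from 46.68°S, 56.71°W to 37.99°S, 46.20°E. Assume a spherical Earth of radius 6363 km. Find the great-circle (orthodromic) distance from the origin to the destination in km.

cos σ = sin φ₁ sin φ₂ + cos φ₁ cos φ₂ cos Δλ
      = sin(-46.68°)sin(-37.99°) + cos(-46.68°)cos(-37.99°)cos(102.91°) = 0.3270
σ = 70.913° → d = Rσ = 6363·1.23766 = 7875 km

7875 km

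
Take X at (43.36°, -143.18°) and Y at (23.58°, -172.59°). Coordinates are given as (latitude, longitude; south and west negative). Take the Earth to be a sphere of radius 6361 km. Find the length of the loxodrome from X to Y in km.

3479 km

Rhumb course C = atan2(Δλ, Δψ) with Δψ = ln[tan(π/4+φ₂/2)/tan(π/4+φ₁/2)] = -0.4178, Δλ = -0.5133 → C = 230.86°
d = R·|Δφ| / |cos C| = 6361·0.34523 / 0.63124 = 3479 km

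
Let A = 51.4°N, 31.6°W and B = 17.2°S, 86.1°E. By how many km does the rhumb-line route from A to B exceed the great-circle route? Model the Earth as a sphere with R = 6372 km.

457 km

Great circle: cos σ = sin φ₁ sin φ₂ + cos φ₁ cos φ₂ cos Δλ,  σ = 2.1038 rad → d_gc = 13405.5 km
Rhumb line: Δψ = -1.3541, q = Δφ/Δψ = 0.8842, d_rh = R√(Δφ²+q²Δλ²) = 13862.3 km
Excess = 13862.3 − 13405.5 = 456.8 ≈ 457 km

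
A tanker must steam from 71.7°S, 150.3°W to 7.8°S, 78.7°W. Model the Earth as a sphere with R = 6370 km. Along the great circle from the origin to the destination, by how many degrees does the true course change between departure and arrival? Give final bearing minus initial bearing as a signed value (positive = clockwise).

-57.0°

Initial bearing θ₁ = atan2(sin Δλ cos φ₂, cos φ₁ sin φ₂ − sin φ₁ cos φ₂ cos Δλ) = 74.86°
Final bearing θ₂ = (initial bearing from the destination back to the start) + 180° = 17.81°
Δθ = θ₂ − θ₁ = -57.0°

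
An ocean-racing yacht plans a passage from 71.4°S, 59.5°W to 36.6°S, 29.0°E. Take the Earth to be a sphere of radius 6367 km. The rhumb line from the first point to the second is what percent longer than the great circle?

Great circle: σ = 0.9621 rad → d_gc = Rσ = 6125.8 km
Rhumb: Δφ = +0.6074, Δλ = +1.5446, Δψ = +1.1221, q = Δφ/Δψ = 0.5413 → d_rh = R√(Δφ²+q²Δλ²) = 6579.7 km
Excess = (6579.7 − 6125.8) / 6125.8 = 453.9 / 6125.8 = 7.41% ≈ 7.4%

7.4%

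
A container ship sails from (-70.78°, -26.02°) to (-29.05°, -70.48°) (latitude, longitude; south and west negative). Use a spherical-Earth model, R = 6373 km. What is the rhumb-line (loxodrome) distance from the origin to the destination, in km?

Δψ = ln[tan(π/4+φ₂/2)/tan(π/4+φ₁/2)] = +1.2457;  Δφ = +0.7283 rad,  Δλ = -0.7760 rad
q = Δφ/Δψ = 0.5847
d = R·√(Δφ² + q²Δλ²) = 6373·0.85807 = 5468 km

5468 km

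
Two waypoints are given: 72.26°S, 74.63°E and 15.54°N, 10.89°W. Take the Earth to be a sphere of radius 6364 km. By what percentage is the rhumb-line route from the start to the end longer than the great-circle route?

3.6%

Great circle: σ = 1.8052 rad → d_gc = Rσ = 11488.2 km
Rhumb: Δφ = +1.5324, Δλ = -1.4926, Δψ = +2.1321, q = Δφ/Δψ = 0.7187 → d_rh = R√(Δφ²+q²Δλ²) = 11904.4 km
Excess = (11904.4 − 11488.2) / 11488.2 = 416.2 / 11488.2 = 3.62% ≈ 3.6%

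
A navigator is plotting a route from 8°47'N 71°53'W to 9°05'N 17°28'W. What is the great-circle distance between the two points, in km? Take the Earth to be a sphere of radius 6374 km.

5974 km

Haversine: a = sin²(Δφ/2)+cos φ₁ cos φ₂ sin²(Δλ/2) = 0.20402;  σ = 2·atan2(√a,√(1−a))
σ = 53.704° → d = Rσ = 6374·0.93731 = 5974 km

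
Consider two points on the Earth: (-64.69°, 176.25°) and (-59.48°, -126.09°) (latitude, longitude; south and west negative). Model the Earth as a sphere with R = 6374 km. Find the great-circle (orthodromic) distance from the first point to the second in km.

2949 km

cos σ = sin φ₁ sin φ₂ + cos φ₁ cos φ₂ cos Δλ
      = sin(-64.69°)sin(-59.48°) + cos(-64.69°)cos(-59.48°)cos(57.66°) = 0.8949
σ = 26.504° → d = Rσ = 6374·0.46259 = 2949 km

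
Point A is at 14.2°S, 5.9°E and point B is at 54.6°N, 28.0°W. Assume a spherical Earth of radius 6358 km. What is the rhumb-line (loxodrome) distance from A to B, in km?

8295 km

Δψ = ln[tan(π/4+φ₂/2)/tan(π/4+φ₁/2)] = +1.3925;  Δφ = +1.2008 rad,  Δλ = -0.5917 rad
q = Δφ/Δψ = 0.8623
d = R·√(Δφ² + q²Δλ²) = 6358·1.30468 = 8295 km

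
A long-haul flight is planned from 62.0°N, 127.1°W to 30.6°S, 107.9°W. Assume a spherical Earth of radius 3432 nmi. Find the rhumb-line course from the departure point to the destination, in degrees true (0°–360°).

170.3°

Δψ = ln[tan(π/4+φ₂/2)/tan(π/4+φ₁/2)] = -1.9504
Δλ = +0.3351 rad (taken the short way round)
course = atan2(Δλ, Δψ) = 170.25°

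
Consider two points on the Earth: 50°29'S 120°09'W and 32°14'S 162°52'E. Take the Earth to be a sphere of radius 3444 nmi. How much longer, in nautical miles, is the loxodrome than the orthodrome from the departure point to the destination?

131 nmi

Great circle: cos σ = sin φ₁ sin φ₂ + cos φ₁ cos φ₂ cos Δλ,  σ = 1.0090 rad → d_gc = 3475.1 nmi
Rhumb line: Δψ = +0.4290, q = Δφ/Δψ = 0.7424, d_rh = R√(Δφ²+q²Δλ²) = 3606.4 nmi
Excess = 3606.4 − 3475.1 = 131.3 ≈ 131 nmi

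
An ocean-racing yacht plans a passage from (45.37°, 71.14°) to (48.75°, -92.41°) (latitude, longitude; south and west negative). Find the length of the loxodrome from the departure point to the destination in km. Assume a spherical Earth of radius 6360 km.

Δψ = ln[tan(π/4+φ₂/2)/tan(π/4+φ₁/2)] = +0.0866;  Δφ = +0.0590 rad,  Δλ = -2.8545 rad
q = Δφ/Δψ = 0.6809
d = R·√(Δφ² + q²Δλ²) = 6360·1.94453 = 12367 km

12367 km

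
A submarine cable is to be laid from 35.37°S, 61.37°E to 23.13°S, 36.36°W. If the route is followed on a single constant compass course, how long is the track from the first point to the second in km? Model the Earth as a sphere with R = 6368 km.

Rhumb course C = atan2(Δλ, Δψ) with Δψ = ln[tan(π/4+φ₂/2)/tan(π/4+φ₁/2)] = +0.2456, Δλ = -1.7057 → C = 278.19°
d = R·|Δφ| / |cos C| = 6368·0.21363 / 0.14252 = 9545 km

9545 km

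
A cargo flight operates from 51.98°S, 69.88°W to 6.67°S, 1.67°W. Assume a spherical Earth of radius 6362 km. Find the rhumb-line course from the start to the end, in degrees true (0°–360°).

51.4°

Meridional parts: M(φ₁)=-1.0656, M(φ₂)=-0.1167 → ΔM = +0.9489;  Δλ = +1.1905 rad
tan C = Δλ / ΔM = +1.2546 → C = 51.44°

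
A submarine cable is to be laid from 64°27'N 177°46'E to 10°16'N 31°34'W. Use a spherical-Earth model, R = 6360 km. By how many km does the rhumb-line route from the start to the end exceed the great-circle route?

2209 km

Great circle: cos σ = sin φ₁ sin φ₂ + cos φ₁ cos φ₂ cos Δλ,  σ = 1.7815 rad → d_gc = 11330.5 km
Rhumb line: Δψ = -1.3038, q = Δφ/Δψ = 0.7253, d_rh = R√(Δφ²+q²Δλ²) = 13539.7 km
Excess = 13539.7 − 11330.5 = 2209.2 ≈ 2209 km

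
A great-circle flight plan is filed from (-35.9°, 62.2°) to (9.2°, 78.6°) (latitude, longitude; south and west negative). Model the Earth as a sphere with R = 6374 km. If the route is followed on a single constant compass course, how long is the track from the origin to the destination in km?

Rhumb course C = atan2(Δλ, Δψ) with Δψ = ln[tan(π/4+φ₂/2)/tan(π/4+φ₁/2)] = +0.8334, Δλ = +0.2862 → C = 18.96°
d = R·|Δφ| / |cos C| = 6374·0.78714 / 0.94577 = 5305 km

5305 km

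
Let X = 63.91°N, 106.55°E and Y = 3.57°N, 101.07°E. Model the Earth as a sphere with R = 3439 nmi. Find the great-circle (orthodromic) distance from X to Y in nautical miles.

Haversine: a = sin²(Δφ/2)+cos φ₁ cos φ₂ sin²(Δλ/2) = 0.25358;  σ = 2·atan2(√a,√(1−a))
σ = 60.472° → d = Rσ = 3439·1.05544 = 3630 nmi

3630 nmi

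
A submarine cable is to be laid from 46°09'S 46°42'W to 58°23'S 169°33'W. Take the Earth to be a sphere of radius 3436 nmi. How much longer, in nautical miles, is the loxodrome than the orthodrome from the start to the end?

Great circle: cos σ = sin φ₁ sin φ₂ + cos φ₁ cos φ₂ cos Δλ,  σ = 1.1405 rad → d_gc = 3918.8 nmi
Rhumb line: Δψ = -0.3518, q = Δφ/Δψ = 0.6069, d_rh = R√(Δφ²+q²Δλ²) = 4531.0 nmi
Excess = 4531.0 − 3918.8 = 612.2 ≈ 612 nmi

612 nmi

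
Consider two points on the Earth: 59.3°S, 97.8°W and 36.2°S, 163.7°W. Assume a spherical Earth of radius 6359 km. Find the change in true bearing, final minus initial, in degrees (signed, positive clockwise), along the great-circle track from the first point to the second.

+52.2°

At departure: θ₁ = atan2(sin Δλ cos φ₂, cos φ₁ sin φ₂ − sin φ₁ cos φ₂ cos Δλ) = 268.58°
At arrival: θ₂ = atan2(sin Δλ cos φ₁, −cos φ₂ sin φ₁ + sin φ₂ cos φ₁ cos Δλ) = 320.77°
Δθ = θ₂ − θ₁ = +52.2°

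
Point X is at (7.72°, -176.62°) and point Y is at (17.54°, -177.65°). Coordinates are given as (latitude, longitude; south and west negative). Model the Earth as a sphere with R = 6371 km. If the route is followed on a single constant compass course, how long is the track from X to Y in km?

1098 km

Δψ = ln[tan(π/4+φ₂/2)/tan(π/4+φ₁/2)] = +0.1759;  Δφ = +0.1714 rad,  Δλ = -0.0180 rad
q = Δφ/Δψ = 0.9745
d = R·√(Δφ² + q²Δλ²) = 6371·0.17228 = 1098 km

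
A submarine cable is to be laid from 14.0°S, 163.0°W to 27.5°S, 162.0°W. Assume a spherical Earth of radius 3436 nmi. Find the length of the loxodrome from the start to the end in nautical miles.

812 nmi

Δψ = ln[tan(π/4+φ₂/2)/tan(π/4+φ₁/2)] = -0.2527;  Δφ = -0.2356 rad,  Δλ = +0.0175 rad
q = Δφ/Δψ = 0.9323
d = R·√(Δφ² + q²Δλ²) = 3436·0.23618 = 812 nmi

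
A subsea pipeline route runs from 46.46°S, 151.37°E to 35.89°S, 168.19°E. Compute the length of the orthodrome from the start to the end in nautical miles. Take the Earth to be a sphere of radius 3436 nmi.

cos σ = sin φ₁ sin φ₂ + cos φ₁ cos φ₂ cos Δλ
      = sin(-46.46°)sin(-35.89°) + cos(-46.46°)cos(-35.89°)cos(16.82°) = 0.9592
σ = 16.432° → d = Rσ = 3436·0.28679 = 985 nmi

985 nmi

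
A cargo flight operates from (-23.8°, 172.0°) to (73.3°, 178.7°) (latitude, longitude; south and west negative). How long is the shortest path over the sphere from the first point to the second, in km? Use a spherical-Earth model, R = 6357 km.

cos σ = sin φ₁ sin φ₂ + cos φ₁ cos φ₂ cos Δλ
      = sin(-23.80°)sin(73.30°) + cos(-23.80°)cos(73.30°)cos(6.70°) = -0.1254
σ = 97.204° → d = Rσ = 6357·1.69652 = 10785 km

10785 km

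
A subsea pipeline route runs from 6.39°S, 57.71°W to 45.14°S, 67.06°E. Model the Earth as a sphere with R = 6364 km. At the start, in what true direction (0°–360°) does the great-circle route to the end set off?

142.3°

θ = atan2( sin Δλ·cos φ₂ ,  cos φ₁ sin φ₂ − sin φ₁ cos φ₂ cos Δλ )
  = atan2(+0.5794, -0.7492) = 142.28°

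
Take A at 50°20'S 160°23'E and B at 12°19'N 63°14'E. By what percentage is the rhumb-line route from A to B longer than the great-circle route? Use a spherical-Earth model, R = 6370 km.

Great circle: σ = 1.8150 rad → d_gc = Rσ = 11561.8 km
Rhumb: Δφ = +1.0934, Δλ = -1.6956, Δψ = +1.2364, q = Δφ/Δψ = 0.8844 → d_rh = R√(Δφ²+q²Δλ²) = 11821.9 km
Excess = (11821.9 − 11561.8) / 11561.8 = 260.1 / 11561.8 = 2.2496% ≈ 2.2%

2.2%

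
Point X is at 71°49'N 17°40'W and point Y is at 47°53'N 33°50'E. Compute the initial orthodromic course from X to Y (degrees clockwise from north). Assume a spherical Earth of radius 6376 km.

N = sin Δλ·cos φ₂ = +0.5249;  D = cos φ₁ sin φ₂ − sin φ₁ cos φ₂ cos Δλ = -0.1652
initial course = atan2(N, D) = 107.47°

107.5°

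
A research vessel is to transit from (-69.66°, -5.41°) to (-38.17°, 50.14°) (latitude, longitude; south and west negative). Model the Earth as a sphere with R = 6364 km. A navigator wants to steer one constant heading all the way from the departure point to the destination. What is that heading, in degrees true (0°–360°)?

Meridional parts: M(φ₁)=-1.7182, M(φ₂)=-0.7218 → ΔM = +0.9964;  Δλ = +0.9695 rad
tan C = Δλ / ΔM = +0.9730 → C = 44.22°

44.2°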